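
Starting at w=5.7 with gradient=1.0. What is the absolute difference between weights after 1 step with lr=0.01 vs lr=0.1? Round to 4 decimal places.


With lr=0.01: w_new = 5.7 - 0.01 * 1.0 = 5.69
With lr=0.1: w_new = 5.7 - 0.1 * 1.0 = 5.6
Absolute difference = |5.69 - 5.6|
= 0.0900

0.0900


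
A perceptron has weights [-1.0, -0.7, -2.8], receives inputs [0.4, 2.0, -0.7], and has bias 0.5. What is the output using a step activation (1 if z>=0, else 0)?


z = w . x + b
= -1.0*0.4 + -0.7*2.0 + -2.8*-0.7 + 0.5
= -0.4 + -1.4 + 1.96 + 0.5
= 0.16 + 0.5
= 0.66
Since z = 0.66 >= 0, output = 1

1


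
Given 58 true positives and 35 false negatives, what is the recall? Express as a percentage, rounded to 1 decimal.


Recall = TP / (TP + FN) * 100
= 58 / (58 + 35)
= 58 / 93
= 0.6237
= 62.4%

62.4


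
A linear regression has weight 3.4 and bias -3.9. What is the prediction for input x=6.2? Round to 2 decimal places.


y = 3.4 * 6.2 + (-3.9)
= 21.08 + (-3.9)
= 17.18

17.18


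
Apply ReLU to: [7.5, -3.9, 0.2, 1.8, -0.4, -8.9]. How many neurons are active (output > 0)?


ReLU(x) = max(0, x) for each element:
ReLU(7.5) = 7.5
ReLU(-3.9) = 0
ReLU(0.2) = 0.2
ReLU(1.8) = 1.8
ReLU(-0.4) = 0
ReLU(-8.9) = 0
Active neurons (>0): 3

3


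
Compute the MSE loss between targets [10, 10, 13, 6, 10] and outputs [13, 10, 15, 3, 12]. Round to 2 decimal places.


Differences: [-3, 0, -2, 3, -2]
Squared errors: [9, 0, 4, 9, 4]
Sum of squared errors = 26
MSE = 26 / 5 = 5.20

5.20


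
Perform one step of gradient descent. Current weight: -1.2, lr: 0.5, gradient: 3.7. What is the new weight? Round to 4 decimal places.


w_new = w_old - lr * gradient
= -1.2 - 0.5 * 3.7
= -1.2 - (1.85)
= -3.0500

-3.0500


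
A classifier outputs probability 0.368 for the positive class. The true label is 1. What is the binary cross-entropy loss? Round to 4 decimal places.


For y=1: Loss = -log(p)
= -log(0.368)
= -(-0.9997)
= 0.9997

0.9997


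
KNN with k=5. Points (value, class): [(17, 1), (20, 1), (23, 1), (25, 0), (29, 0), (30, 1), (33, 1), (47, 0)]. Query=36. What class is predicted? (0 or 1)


Distances from query 36:
Point 33 (class 1): distance = 3
Point 30 (class 1): distance = 6
Point 29 (class 0): distance = 7
Point 25 (class 0): distance = 11
Point 47 (class 0): distance = 11
K=5 nearest neighbors: classes = [1, 1, 0, 0, 0]
Votes for class 1: 2 / 5
Majority vote => class 0

0


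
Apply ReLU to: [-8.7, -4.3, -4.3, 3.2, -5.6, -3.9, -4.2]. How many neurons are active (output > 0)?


ReLU(x) = max(0, x) for each element:
ReLU(-8.7) = 0
ReLU(-4.3) = 0
ReLU(-4.3) = 0
ReLU(3.2) = 3.2
ReLU(-5.6) = 0
ReLU(-3.9) = 0
ReLU(-4.2) = 0
Active neurons (>0): 1

1


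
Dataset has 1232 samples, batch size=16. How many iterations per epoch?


Iterations per epoch = dataset_size / batch_size
= 1232 / 16
= 77

77


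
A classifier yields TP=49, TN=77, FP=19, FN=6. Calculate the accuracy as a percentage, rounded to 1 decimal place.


Accuracy = (TP + TN) / (TP + TN + FP + FN) * 100
= (49 + 77) / (49 + 77 + 19 + 6)
= 126 / 151
= 0.8344
= 83.4%

83.4


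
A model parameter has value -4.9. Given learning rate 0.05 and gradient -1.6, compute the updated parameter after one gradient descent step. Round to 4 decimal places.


w_new = w_old - lr * gradient
= -4.9 - 0.05 * -1.6
= -4.9 - (-0.08)
= -4.8200

-4.8200


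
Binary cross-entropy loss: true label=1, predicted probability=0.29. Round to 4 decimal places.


For y=1: Loss = -log(p)
= -log(0.29)
= -(-1.2379)
= 1.2379

1.2379


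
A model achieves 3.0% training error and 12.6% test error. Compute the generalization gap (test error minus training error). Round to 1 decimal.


Generalization gap = test_error - train_error
= 12.6 - 3.0
= 9.6%
A moderate gap.

9.6


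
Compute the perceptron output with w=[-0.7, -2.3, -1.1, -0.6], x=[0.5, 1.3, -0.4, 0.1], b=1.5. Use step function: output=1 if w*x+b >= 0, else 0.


z = w . x + b
= -0.7*0.5 + -2.3*1.3 + -1.1*-0.4 + -0.6*0.1 + 1.5
= -0.35 + -2.99 + 0.44 + -0.06 + 1.5
= -2.96 + 1.5
= -1.46
Since z = -1.46 < 0, output = 0

0


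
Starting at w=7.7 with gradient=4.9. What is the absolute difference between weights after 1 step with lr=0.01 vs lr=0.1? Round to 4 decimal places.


With lr=0.01: w_new = 7.7 - 0.01 * 4.9 = 7.651
With lr=0.1: w_new = 7.7 - 0.1 * 4.9 = 7.21
Absolute difference = |7.651 - 7.21|
= 0.4410

0.4410


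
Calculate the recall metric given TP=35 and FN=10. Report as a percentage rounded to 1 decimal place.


Recall = TP / (TP + FN) * 100
= 35 / (35 + 10)
= 35 / 45
= 0.7778
= 77.8%

77.8


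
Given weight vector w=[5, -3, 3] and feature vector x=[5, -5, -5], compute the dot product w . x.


Element-wise products:
5 * 5 = 25
-3 * -5 = 15
3 * -5 = -15
Sum = 25 + 15 + -15
= 25

25


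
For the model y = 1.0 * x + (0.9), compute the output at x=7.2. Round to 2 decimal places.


y = 1.0 * 7.2 + (0.9)
= 7.2 + (0.9)
= 8.10

8.10


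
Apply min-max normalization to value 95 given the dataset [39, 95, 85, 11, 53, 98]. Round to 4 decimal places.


Min = 11, Max = 98
Range = 98 - 11 = 87
Scaled = (x - min) / (max - min)
= (95 - 11) / 87
= 84 / 87
= 0.9655

0.9655


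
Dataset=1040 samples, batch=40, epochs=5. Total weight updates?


Iterations per epoch = 1040 / 40 = 26
Total updates = iterations_per_epoch * epochs
= 26 * 5
= 130

130


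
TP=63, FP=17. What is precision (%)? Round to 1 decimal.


Precision = TP / (TP + FP) * 100
= 63 / (63 + 17)
= 63 / 80
= 0.7875
= 78.8%

78.8


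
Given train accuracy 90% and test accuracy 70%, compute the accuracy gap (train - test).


Gap = train_accuracy - test_accuracy
= 90 - 70
= 20%
This gap suggests the model is overfitting.

20


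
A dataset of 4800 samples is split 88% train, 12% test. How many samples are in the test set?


Train samples = 4800 * 88% = 4224
Test samples = 4800 - 4224
= 576

576


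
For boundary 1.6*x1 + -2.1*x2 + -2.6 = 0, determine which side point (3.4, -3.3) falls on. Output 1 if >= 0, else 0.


Compute 1.6 * 3.4 + -2.1 * -3.3 + -2.6
= 5.44 + 6.93 + -2.6
= 9.77
Since 9.77 >= 0, the point is on the positive side.

1


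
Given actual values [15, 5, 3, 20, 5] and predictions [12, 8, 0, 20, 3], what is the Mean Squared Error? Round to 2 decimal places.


Differences: [3, -3, 3, 0, 2]
Squared errors: [9, 9, 9, 0, 4]
Sum of squared errors = 31
MSE = 31 / 5 = 6.20

6.20


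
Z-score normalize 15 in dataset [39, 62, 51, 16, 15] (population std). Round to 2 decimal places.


Mean = (39 + 62 + 51 + 16 + 15) / 5 = 36.6
Variance = sum((x_i - mean)^2) / n = 349.84
Std = sqrt(349.84) = 18.704
Z = (x - mean) / std
= (15 - 36.6) / 18.704
= -21.6 / 18.704
= -1.15

-1.15


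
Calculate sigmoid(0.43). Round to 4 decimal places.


sigmoid(z) = 1 / (1 + exp(-z))
exp(-(0.43)) = exp(-0.43) = 0.6505
1 + 0.6505 = 1.6505
1 / 1.6505 = 0.6059

0.6059


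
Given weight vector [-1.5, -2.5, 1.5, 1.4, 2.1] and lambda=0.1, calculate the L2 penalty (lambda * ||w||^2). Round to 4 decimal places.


Squaring each weight:
(-1.5)^2 = 2.25
(-2.5)^2 = 6.25
1.5^2 = 2.25
1.4^2 = 1.96
2.1^2 = 4.41
Sum of squares = 17.12
Penalty = 0.1 * 17.12 = 1.7120

1.7120


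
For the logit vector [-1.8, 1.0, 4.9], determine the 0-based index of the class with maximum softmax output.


Softmax is a monotonic transformation, so it preserves the argmax.
We need to find the index of the maximum logit.
Index 0: -1.8
Index 1: 1.0
Index 2: 4.9
Maximum logit = 4.9 at index 2

2


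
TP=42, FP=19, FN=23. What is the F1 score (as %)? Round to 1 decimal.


Precision = TP / (TP + FP) = 42 / 61 = 0.6885
Recall = TP / (TP + FN) = 42 / 65 = 0.6462
F1 = 2 * P * R / (P + R)
= 2 * 0.6885 * 0.6462 / (0.6885 + 0.6462)
= 0.8898 / 1.3347
= 0.6667
As percentage: 66.7%

66.7


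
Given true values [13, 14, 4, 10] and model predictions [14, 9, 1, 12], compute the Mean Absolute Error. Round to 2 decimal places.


Absolute errors: [1, 5, 3, 2]
Sum of absolute errors = 11
MAE = 11 / 4 = 2.75

2.75


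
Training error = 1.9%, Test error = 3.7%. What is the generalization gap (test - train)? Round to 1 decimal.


Generalization gap = test_error - train_error
= 3.7 - 1.9
= 1.8%
A small gap suggests good generalization.

1.8


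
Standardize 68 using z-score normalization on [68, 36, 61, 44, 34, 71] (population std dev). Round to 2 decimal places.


Mean = (68 + 36 + 61 + 44 + 34 + 71) / 6 = 52.3333
Variance = sum((x_i - mean)^2) / n = 223.5556
Std = sqrt(223.5556) = 14.9518
Z = (x - mean) / std
= (68 - 52.3333) / 14.9518
= 15.6667 / 14.9518
= 1.05

1.05


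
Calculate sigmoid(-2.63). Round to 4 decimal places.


sigmoid(z) = 1 / (1 + exp(-z))
exp(-(-2.63)) = exp(2.63) = 13.8738
1 + 13.8738 = 14.8738
1 / 14.8738 = 0.0672

0.0672


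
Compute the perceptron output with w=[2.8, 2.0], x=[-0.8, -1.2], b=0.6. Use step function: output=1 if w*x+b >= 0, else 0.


z = w . x + b
= 2.8*-0.8 + 2.0*-1.2 + 0.6
= -2.24 + -2.4 + 0.6
= -4.64 + 0.6
= -4.04
Since z = -4.04 < 0, output = 0

0


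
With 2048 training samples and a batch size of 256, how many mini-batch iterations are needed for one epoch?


Iterations per epoch = dataset_size / batch_size
= 2048 / 256
= 8

8


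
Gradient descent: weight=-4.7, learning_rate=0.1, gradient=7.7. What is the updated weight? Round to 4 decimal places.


w_new = w_old - lr * gradient
= -4.7 - 0.1 * 7.7
= -4.7 - (0.77)
= -5.4700

-5.4700


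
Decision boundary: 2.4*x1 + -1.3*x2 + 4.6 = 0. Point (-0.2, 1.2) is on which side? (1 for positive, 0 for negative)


Compute 2.4 * -0.2 + -1.3 * 1.2 + 4.6
= -0.48 + -1.56 + 4.6
= 2.56
Since 2.56 >= 0, the point is on the positive side.

1


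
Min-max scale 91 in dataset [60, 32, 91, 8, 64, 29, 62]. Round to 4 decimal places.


Min = 8, Max = 91
Range = 91 - 8 = 83
Scaled = (x - min) / (max - min)
= (91 - 8) / 83
= 83 / 83
= 1.0000

1.0000


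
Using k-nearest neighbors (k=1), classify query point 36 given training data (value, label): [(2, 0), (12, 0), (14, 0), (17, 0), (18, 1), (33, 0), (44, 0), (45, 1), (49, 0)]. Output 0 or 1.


Distances from query 36:
Point 33 (class 0): distance = 3
K=1 nearest neighbors: classes = [0]
Votes for class 1: 0 / 1
Majority vote => class 0

0


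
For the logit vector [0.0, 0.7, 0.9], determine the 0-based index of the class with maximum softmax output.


Softmax is a monotonic transformation, so it preserves the argmax.
We need to find the index of the maximum logit.
Index 0: 0.0
Index 1: 0.7
Index 2: 0.9
Maximum logit = 0.9 at index 2

2


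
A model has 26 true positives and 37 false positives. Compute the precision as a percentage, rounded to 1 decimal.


Precision = TP / (TP + FP) * 100
= 26 / (26 + 37)
= 26 / 63
= 0.4127
= 41.3%

41.3


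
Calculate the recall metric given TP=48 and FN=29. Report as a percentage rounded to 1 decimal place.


Recall = TP / (TP + FN) * 100
= 48 / (48 + 29)
= 48 / 77
= 0.6234
= 62.3%

62.3


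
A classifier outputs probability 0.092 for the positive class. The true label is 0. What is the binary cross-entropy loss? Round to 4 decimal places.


For y=0: Loss = -log(1-p)
= -log(1 - 0.092)
= -log(0.908)
= -(-0.0965)
= 0.0965

0.0965


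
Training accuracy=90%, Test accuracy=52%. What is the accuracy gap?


Gap = train_accuracy - test_accuracy
= 90 - 52
= 38%
This large gap strongly indicates overfitting.

38


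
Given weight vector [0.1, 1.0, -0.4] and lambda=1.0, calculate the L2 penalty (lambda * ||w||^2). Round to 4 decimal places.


Squaring each weight:
0.1^2 = 0.01
1.0^2 = 1.0
(-0.4)^2 = 0.16
Sum of squares = 1.17
Penalty = 1.0 * 1.17 = 1.1700

1.1700


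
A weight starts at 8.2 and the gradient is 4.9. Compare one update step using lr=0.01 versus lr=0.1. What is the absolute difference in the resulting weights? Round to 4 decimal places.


With lr=0.01: w_new = 8.2 - 0.01 * 4.9 = 8.151
With lr=0.1: w_new = 8.2 - 0.1 * 4.9 = 7.71
Absolute difference = |8.151 - 7.71|
= 0.4410

0.4410


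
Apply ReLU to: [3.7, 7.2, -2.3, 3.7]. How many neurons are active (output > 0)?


ReLU(x) = max(0, x) for each element:
ReLU(3.7) = 3.7
ReLU(7.2) = 7.2
ReLU(-2.3) = 0
ReLU(3.7) = 3.7
Active neurons (>0): 3

3


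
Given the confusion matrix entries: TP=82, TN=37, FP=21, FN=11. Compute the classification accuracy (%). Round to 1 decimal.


Accuracy = (TP + TN) / (TP + TN + FP + FN) * 100
= (82 + 37) / (82 + 37 + 21 + 11)
= 119 / 151
= 0.7881
= 78.8%

78.8


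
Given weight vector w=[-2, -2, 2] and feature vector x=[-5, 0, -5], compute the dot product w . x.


Element-wise products:
-2 * -5 = 10
-2 * 0 = 0
2 * -5 = -10
Sum = 10 + 0 + -10
= 0

0


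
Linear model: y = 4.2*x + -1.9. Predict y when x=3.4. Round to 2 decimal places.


y = 4.2 * 3.4 + (-1.9)
= 14.28 + (-1.9)
= 12.38

12.38


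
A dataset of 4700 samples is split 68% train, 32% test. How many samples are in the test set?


Train samples = 4700 * 68% = 3196
Test samples = 4700 - 3196
= 1504

1504


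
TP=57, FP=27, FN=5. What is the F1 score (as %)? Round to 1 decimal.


Precision = TP / (TP + FP) = 57 / 84 = 0.6786
Recall = TP / (TP + FN) = 57 / 62 = 0.9194
F1 = 2 * P * R / (P + R)
= 2 * 0.6786 * 0.9194 / (0.6786 + 0.9194)
= 1.2477 / 1.5979
= 0.7808
As percentage: 78.1%

78.1


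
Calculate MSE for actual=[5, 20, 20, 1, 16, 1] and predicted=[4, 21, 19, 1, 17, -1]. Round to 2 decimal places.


Differences: [1, -1, 1, 0, -1, 2]
Squared errors: [1, 1, 1, 0, 1, 4]
Sum of squared errors = 8
MSE = 8 / 6 = 1.33

1.33


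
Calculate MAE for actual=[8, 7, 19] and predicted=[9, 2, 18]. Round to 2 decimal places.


Absolute errors: [1, 5, 1]
Sum of absolute errors = 7
MAE = 7 / 3 = 2.33

2.33


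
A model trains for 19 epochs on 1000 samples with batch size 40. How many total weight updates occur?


Iterations per epoch = 1000 / 40 = 25
Total updates = iterations_per_epoch * epochs
= 25 * 19
= 475

475


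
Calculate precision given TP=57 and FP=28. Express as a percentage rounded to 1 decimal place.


Precision = TP / (TP + FP) * 100
= 57 / (57 + 28)
= 57 / 85
= 0.6706
= 67.1%

67.1


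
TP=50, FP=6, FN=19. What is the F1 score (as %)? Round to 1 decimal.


Precision = TP / (TP + FP) = 50 / 56 = 0.8929
Recall = TP / (TP + FN) = 50 / 69 = 0.7246
F1 = 2 * P * R / (P + R)
= 2 * 0.8929 * 0.7246 / (0.8929 + 0.7246)
= 1.294 / 1.6175
= 0.8
As percentage: 80.0%

80.0


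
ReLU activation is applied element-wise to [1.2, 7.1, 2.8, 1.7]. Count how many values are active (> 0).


ReLU(x) = max(0, x) for each element:
ReLU(1.2) = 1.2
ReLU(7.1) = 7.1
ReLU(2.8) = 2.8
ReLU(1.7) = 1.7
Active neurons (>0): 4

4


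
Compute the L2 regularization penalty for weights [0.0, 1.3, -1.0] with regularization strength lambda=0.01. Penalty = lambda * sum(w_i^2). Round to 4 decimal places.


Squaring each weight:
0.0^2 = 0.0
1.3^2 = 1.69
(-1.0)^2 = 1.0
Sum of squares = 2.69
Penalty = 0.01 * 2.69 = 0.0269

0.0269


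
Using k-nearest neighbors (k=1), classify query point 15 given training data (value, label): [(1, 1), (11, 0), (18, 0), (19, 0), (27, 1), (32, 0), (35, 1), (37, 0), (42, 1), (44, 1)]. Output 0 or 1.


Distances from query 15:
Point 18 (class 0): distance = 3
K=1 nearest neighbors: classes = [0]
Votes for class 1: 0 / 1
Majority vote => class 0

0


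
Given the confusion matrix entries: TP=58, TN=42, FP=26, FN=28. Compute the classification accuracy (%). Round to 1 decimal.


Accuracy = (TP + TN) / (TP + TN + FP + FN) * 100
= (58 + 42) / (58 + 42 + 26 + 28)
= 100 / 154
= 0.6494
= 64.9%

64.9


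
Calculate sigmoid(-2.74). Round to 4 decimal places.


sigmoid(z) = 1 / (1 + exp(-z))
exp(-(-2.74)) = exp(2.74) = 15.487
1 + 15.487 = 16.487
1 / 16.487 = 0.0607

0.0607


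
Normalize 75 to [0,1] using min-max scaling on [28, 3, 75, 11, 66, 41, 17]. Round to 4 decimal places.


Min = 3, Max = 75
Range = 75 - 3 = 72
Scaled = (x - min) / (max - min)
= (75 - 3) / 72
= 72 / 72
= 1.0000

1.0000


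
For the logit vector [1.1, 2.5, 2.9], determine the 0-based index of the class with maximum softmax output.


Softmax is a monotonic transformation, so it preserves the argmax.
We need to find the index of the maximum logit.
Index 0: 1.1
Index 1: 2.5
Index 2: 2.9
Maximum logit = 2.9 at index 2

2


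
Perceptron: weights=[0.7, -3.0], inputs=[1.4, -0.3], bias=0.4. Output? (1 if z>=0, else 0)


z = w . x + b
= 0.7*1.4 + -3.0*-0.3 + 0.4
= 0.98 + 0.9 + 0.4
= 1.88 + 0.4
= 2.28
Since z = 2.28 >= 0, output = 1

1


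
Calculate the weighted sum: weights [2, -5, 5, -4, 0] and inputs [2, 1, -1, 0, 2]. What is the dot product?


Element-wise products:
2 * 2 = 4
-5 * 1 = -5
5 * -1 = -5
-4 * 0 = 0
0 * 2 = 0
Sum = 4 + -5 + -5 + 0 + 0
= -6

-6


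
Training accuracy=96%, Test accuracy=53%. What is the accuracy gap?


Gap = train_accuracy - test_accuracy
= 96 - 53
= 43%
This large gap strongly indicates overfitting.

43


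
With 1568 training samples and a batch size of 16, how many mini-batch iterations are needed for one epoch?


Iterations per epoch = dataset_size / batch_size
= 1568 / 16
= 98

98


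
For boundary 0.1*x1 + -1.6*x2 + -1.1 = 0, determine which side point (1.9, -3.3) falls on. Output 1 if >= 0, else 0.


Compute 0.1 * 1.9 + -1.6 * -3.3 + -1.1
= 0.19 + 5.28 + -1.1
= 4.37
Since 4.37 >= 0, the point is on the positive side.

1


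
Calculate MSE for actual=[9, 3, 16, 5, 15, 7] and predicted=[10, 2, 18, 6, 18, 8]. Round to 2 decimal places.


Differences: [-1, 1, -2, -1, -3, -1]
Squared errors: [1, 1, 4, 1, 9, 1]
Sum of squared errors = 17
MSE = 17 / 6 = 2.83

2.83


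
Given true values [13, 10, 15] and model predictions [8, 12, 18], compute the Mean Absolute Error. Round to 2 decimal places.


Absolute errors: [5, 2, 3]
Sum of absolute errors = 10
MAE = 10 / 3 = 3.33

3.33


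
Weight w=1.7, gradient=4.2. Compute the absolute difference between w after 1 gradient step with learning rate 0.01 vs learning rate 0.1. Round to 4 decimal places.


With lr=0.01: w_new = 1.7 - 0.01 * 4.2 = 1.658
With lr=0.1: w_new = 1.7 - 0.1 * 4.2 = 1.28
Absolute difference = |1.658 - 1.28|
= 0.3780

0.3780


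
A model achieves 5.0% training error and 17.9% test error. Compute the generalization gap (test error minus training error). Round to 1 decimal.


Generalization gap = test_error - train_error
= 17.9 - 5.0
= 12.9%
A large gap suggests overfitting.

12.9


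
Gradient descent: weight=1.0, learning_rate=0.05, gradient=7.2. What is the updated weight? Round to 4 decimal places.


w_new = w_old - lr * gradient
= 1.0 - 0.05 * 7.2
= 1.0 - (0.36)
= 0.6400

0.6400


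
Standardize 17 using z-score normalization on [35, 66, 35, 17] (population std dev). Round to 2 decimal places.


Mean = (35 + 66 + 35 + 17) / 4 = 38.25
Variance = sum((x_i - mean)^2) / n = 310.6875
Std = sqrt(310.6875) = 17.6263
Z = (x - mean) / std
= (17 - 38.25) / 17.6263
= -21.25 / 17.6263
= -1.21

-1.21


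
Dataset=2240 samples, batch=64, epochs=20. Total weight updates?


Iterations per epoch = 2240 / 64 = 35
Total updates = iterations_per_epoch * epochs
= 35 * 20
= 700

700


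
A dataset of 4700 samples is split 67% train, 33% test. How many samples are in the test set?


Train samples = 4700 * 67% = 3149
Test samples = 4700 - 3149
= 1551

1551


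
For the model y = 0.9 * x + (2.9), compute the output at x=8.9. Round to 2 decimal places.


y = 0.9 * 8.9 + (2.9)
= 8.01 + (2.9)
= 10.91

10.91


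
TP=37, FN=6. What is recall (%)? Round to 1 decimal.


Recall = TP / (TP + FN) * 100
= 37 / (37 + 6)
= 37 / 43
= 0.8605
= 86.0%

86.0


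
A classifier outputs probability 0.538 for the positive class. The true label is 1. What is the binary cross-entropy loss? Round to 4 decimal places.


For y=1: Loss = -log(p)
= -log(0.538)
= -(-0.6199)
= 0.6199

0.6199


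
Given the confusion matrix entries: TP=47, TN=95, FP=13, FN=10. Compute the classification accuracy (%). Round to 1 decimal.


Accuracy = (TP + TN) / (TP + TN + FP + FN) * 100
= (47 + 95) / (47 + 95 + 13 + 10)
= 142 / 165
= 0.8606
= 86.1%

86.1


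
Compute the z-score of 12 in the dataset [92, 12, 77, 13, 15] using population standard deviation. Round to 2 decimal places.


Mean = (92 + 12 + 77 + 13 + 15) / 5 = 41.8
Variance = sum((x_i - mean)^2) / n = 1238.96
Std = sqrt(1238.96) = 35.1989
Z = (x - mean) / std
= (12 - 41.8) / 35.1989
= -29.8 / 35.1989
= -0.85

-0.85


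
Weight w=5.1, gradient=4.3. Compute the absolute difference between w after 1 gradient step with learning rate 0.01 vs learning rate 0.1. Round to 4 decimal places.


With lr=0.01: w_new = 5.1 - 0.01 * 4.3 = 5.057
With lr=0.1: w_new = 5.1 - 0.1 * 4.3 = 4.67
Absolute difference = |5.057 - 4.67|
= 0.3870

0.3870


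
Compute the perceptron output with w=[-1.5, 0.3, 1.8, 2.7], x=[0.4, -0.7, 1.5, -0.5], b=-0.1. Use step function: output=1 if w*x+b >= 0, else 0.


z = w . x + b
= -1.5*0.4 + 0.3*-0.7 + 1.8*1.5 + 2.7*-0.5 + -0.1
= -0.6 + -0.21 + 2.7 + -1.35 + -0.1
= 0.54 + -0.1
= 0.44
Since z = 0.44 >= 0, output = 1

1


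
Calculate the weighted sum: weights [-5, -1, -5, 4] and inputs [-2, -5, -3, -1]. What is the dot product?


Element-wise products:
-5 * -2 = 10
-1 * -5 = 5
-5 * -3 = 15
4 * -1 = -4
Sum = 10 + 5 + 15 + -4
= 26

26


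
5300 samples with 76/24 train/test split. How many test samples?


Train samples = 5300 * 76% = 4028
Test samples = 5300 - 4028
= 1272

1272


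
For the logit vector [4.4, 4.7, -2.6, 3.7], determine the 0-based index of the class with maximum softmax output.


Softmax is a monotonic transformation, so it preserves the argmax.
We need to find the index of the maximum logit.
Index 0: 4.4
Index 1: 4.7
Index 2: -2.6
Index 3: 3.7
Maximum logit = 4.7 at index 1

1


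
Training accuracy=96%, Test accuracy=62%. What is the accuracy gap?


Gap = train_accuracy - test_accuracy
= 96 - 62
= 34%
This large gap strongly indicates overfitting.

34


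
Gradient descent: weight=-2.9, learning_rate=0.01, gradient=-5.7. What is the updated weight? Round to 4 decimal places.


w_new = w_old - lr * gradient
= -2.9 - 0.01 * -5.7
= -2.9 - (-0.057)
= -2.8430

-2.8430


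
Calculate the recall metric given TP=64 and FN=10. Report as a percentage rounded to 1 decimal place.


Recall = TP / (TP + FN) * 100
= 64 / (64 + 10)
= 64 / 74
= 0.8649
= 86.5%

86.5


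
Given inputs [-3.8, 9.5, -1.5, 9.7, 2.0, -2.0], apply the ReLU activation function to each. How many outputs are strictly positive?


ReLU(x) = max(0, x) for each element:
ReLU(-3.8) = 0
ReLU(9.5) = 9.5
ReLU(-1.5) = 0
ReLU(9.7) = 9.7
ReLU(2.0) = 2.0
ReLU(-2.0) = 0
Active neurons (>0): 3

3


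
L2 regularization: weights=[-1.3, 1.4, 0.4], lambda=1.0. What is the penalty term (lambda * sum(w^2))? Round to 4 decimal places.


Squaring each weight:
(-1.3)^2 = 1.69
1.4^2 = 1.96
0.4^2 = 0.16
Sum of squares = 3.81
Penalty = 1.0 * 3.81 = 3.8100

3.8100


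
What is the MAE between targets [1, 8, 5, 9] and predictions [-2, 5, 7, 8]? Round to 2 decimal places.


Absolute errors: [3, 3, 2, 1]
Sum of absolute errors = 9
MAE = 9 / 4 = 2.25

2.25


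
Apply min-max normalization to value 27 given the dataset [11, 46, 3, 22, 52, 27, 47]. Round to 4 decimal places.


Min = 3, Max = 52
Range = 52 - 3 = 49
Scaled = (x - min) / (max - min)
= (27 - 3) / 49
= 24 / 49
= 0.4898

0.4898


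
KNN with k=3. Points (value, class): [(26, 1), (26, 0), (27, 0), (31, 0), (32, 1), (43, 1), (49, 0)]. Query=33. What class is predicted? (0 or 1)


Distances from query 33:
Point 32 (class 1): distance = 1
Point 31 (class 0): distance = 2
Point 27 (class 0): distance = 6
K=3 nearest neighbors: classes = [1, 0, 0]
Votes for class 1: 1 / 3
Majority vote => class 0

0


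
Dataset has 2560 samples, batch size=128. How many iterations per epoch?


Iterations per epoch = dataset_size / batch_size
= 2560 / 128
= 20

20


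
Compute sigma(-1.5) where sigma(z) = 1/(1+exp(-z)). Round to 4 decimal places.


sigmoid(z) = 1 / (1 + exp(-z))
exp(-(-1.5)) = exp(1.5) = 4.4817
1 + 4.4817 = 5.4817
1 / 5.4817 = 0.1824

0.1824


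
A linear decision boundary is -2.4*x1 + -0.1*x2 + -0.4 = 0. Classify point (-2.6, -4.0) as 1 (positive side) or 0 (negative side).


Compute -2.4 * -2.6 + -0.1 * -4.0 + -0.4
= 6.24 + 0.4 + -0.4
= 6.24
Since 6.24 >= 0, the point is on the positive side.

1


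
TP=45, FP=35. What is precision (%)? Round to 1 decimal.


Precision = TP / (TP + FP) * 100
= 45 / (45 + 35)
= 45 / 80
= 0.5625
= 56.3%

56.3


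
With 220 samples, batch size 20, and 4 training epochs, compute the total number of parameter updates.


Iterations per epoch = 220 / 20 = 11
Total updates = iterations_per_epoch * epochs
= 11 * 4
= 44

44


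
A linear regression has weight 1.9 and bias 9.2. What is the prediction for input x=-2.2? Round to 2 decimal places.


y = 1.9 * -2.2 + (9.2)
= -4.18 + (9.2)
= 5.02

5.02


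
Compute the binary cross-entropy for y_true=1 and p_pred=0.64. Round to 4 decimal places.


For y=1: Loss = -log(p)
= -log(0.64)
= -(-0.4463)
= 0.4463

0.4463


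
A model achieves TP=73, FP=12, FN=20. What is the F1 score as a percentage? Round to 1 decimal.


Precision = TP / (TP + FP) = 73 / 85 = 0.8588
Recall = TP / (TP + FN) = 73 / 93 = 0.7849
F1 = 2 * P * R / (P + R)
= 2 * 0.8588 * 0.7849 / (0.8588 + 0.7849)
= 1.3483 / 1.6438
= 0.8202
As percentage: 82.0%

82.0


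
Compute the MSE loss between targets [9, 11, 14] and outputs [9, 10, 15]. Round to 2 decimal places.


Differences: [0, 1, -1]
Squared errors: [0, 1, 1]
Sum of squared errors = 2
MSE = 2 / 3 = 0.67

0.67


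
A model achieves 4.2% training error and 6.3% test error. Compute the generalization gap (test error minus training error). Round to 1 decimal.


Generalization gap = test_error - train_error
= 6.3 - 4.2
= 2.1%
A moderate gap.

2.1


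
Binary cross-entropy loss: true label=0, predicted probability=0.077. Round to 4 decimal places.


For y=0: Loss = -log(1-p)
= -log(1 - 0.077)
= -log(0.923)
= -(-0.0801)
= 0.0801

0.0801


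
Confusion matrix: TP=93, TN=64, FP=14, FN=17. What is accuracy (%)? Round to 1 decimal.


Accuracy = (TP + TN) / (TP + TN + FP + FN) * 100
= (93 + 64) / (93 + 64 + 14 + 17)
= 157 / 188
= 0.8351
= 83.5%

83.5


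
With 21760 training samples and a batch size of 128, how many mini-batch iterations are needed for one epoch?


Iterations per epoch = dataset_size / batch_size
= 21760 / 128
= 170

170


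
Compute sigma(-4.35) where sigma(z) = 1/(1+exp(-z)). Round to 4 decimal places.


sigmoid(z) = 1 / (1 + exp(-z))
exp(-(-4.35)) = exp(4.35) = 77.4785
1 + 77.4785 = 78.4785
1 / 78.4785 = 0.0127

0.0127


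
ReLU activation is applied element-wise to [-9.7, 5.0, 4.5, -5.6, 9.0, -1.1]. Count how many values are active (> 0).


ReLU(x) = max(0, x) for each element:
ReLU(-9.7) = 0
ReLU(5.0) = 5.0
ReLU(4.5) = 4.5
ReLU(-5.6) = 0
ReLU(9.0) = 9.0
ReLU(-1.1) = 0
Active neurons (>0): 3

3


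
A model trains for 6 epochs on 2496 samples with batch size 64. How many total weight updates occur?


Iterations per epoch = 2496 / 64 = 39
Total updates = iterations_per_epoch * epochs
= 39 * 6
= 234

234


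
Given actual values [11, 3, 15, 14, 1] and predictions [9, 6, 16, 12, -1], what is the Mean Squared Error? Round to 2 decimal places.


Differences: [2, -3, -1, 2, 2]
Squared errors: [4, 9, 1, 4, 4]
Sum of squared errors = 22
MSE = 22 / 5 = 4.40

4.40


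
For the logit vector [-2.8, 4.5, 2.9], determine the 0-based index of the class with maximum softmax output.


Softmax is a monotonic transformation, so it preserves the argmax.
We need to find the index of the maximum logit.
Index 0: -2.8
Index 1: 4.5
Index 2: 2.9
Maximum logit = 4.5 at index 1

1


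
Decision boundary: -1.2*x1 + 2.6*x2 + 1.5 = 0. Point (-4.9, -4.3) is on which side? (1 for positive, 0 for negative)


Compute -1.2 * -4.9 + 2.6 * -4.3 + 1.5
= 5.88 + -11.18 + 1.5
= -3.8
Since -3.8 < 0, the point is on the negative side.

0


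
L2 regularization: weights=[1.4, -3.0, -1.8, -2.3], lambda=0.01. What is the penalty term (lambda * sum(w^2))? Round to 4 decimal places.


Squaring each weight:
1.4^2 = 1.96
(-3.0)^2 = 9.0
(-1.8)^2 = 3.24
(-2.3)^2 = 5.29
Sum of squares = 19.49
Penalty = 0.01 * 19.49 = 0.1949

0.1949


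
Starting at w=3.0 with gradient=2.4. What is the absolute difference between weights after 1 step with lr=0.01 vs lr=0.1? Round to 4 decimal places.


With lr=0.01: w_new = 3.0 - 0.01 * 2.4 = 2.976
With lr=0.1: w_new = 3.0 - 0.1 * 2.4 = 2.76
Absolute difference = |2.976 - 2.76|
= 0.2160

0.2160


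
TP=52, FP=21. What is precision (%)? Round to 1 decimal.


Precision = TP / (TP + FP) * 100
= 52 / (52 + 21)
= 52 / 73
= 0.7123
= 71.2%

71.2


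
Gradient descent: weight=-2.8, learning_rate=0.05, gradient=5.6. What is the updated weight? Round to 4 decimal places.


w_new = w_old - lr * gradient
= -2.8 - 0.05 * 5.6
= -2.8 - (0.28)
= -3.0800

-3.0800


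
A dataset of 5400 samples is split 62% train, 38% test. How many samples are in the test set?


Train samples = 5400 * 62% = 3348
Test samples = 5400 - 3348
= 2052

2052


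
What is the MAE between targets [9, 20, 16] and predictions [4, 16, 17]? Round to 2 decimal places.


Absolute errors: [5, 4, 1]
Sum of absolute errors = 10
MAE = 10 / 3 = 3.33

3.33


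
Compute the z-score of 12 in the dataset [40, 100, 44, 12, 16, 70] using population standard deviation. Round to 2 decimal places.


Mean = (40 + 100 + 44 + 12 + 16 + 70) / 6 = 47.0
Variance = sum((x_i - mean)^2) / n = 930.3333
Std = sqrt(930.3333) = 30.5014
Z = (x - mean) / std
= (12 - 47.0) / 30.5014
= -35.0 / 30.5014
= -1.15

-1.15


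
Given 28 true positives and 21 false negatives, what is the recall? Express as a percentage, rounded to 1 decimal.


Recall = TP / (TP + FN) * 100
= 28 / (28 + 21)
= 28 / 49
= 0.5714
= 57.1%

57.1


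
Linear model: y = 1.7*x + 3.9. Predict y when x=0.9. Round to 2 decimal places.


y = 1.7 * 0.9 + (3.9)
= 1.53 + (3.9)
= 5.43

5.43


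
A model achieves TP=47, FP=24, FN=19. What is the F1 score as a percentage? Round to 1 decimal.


Precision = TP / (TP + FP) = 47 / 71 = 0.662
Recall = TP / (TP + FN) = 47 / 66 = 0.7121
F1 = 2 * P * R / (P + R)
= 2 * 0.662 * 0.7121 / (0.662 + 0.7121)
= 0.9428 / 1.3741
= 0.6861
As percentage: 68.6%

68.6


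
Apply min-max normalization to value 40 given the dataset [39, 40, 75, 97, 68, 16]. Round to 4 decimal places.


Min = 16, Max = 97
Range = 97 - 16 = 81
Scaled = (x - min) / (max - min)
= (40 - 16) / 81
= 24 / 81
= 0.2963

0.2963


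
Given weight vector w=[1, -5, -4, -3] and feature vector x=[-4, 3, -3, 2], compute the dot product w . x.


Element-wise products:
1 * -4 = -4
-5 * 3 = -15
-4 * -3 = 12
-3 * 2 = -6
Sum = -4 + -15 + 12 + -6
= -13

-13


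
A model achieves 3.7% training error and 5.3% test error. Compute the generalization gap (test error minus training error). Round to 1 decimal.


Generalization gap = test_error - train_error
= 5.3 - 3.7
= 1.6%
A small gap suggests good generalization.

1.6


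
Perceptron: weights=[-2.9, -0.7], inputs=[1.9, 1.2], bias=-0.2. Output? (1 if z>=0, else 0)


z = w . x + b
= -2.9*1.9 + -0.7*1.2 + -0.2
= -5.51 + -0.84 + -0.2
= -6.35 + -0.2
= -6.55
Since z = -6.55 < 0, output = 0

0


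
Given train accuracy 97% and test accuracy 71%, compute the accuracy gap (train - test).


Gap = train_accuracy - test_accuracy
= 97 - 71
= 26%
This large gap strongly indicates overfitting.

26


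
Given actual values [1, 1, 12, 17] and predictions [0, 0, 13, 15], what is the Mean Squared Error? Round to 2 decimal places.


Differences: [1, 1, -1, 2]
Squared errors: [1, 1, 1, 4]
Sum of squared errors = 7
MSE = 7 / 4 = 1.75

1.75


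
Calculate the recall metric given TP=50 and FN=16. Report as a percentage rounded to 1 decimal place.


Recall = TP / (TP + FN) * 100
= 50 / (50 + 16)
= 50 / 66
= 0.7576
= 75.8%

75.8


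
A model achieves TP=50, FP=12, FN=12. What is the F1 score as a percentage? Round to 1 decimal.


Precision = TP / (TP + FP) = 50 / 62 = 0.8065
Recall = TP / (TP + FN) = 50 / 62 = 0.8065
F1 = 2 * P * R / (P + R)
= 2 * 0.8065 * 0.8065 / (0.8065 + 0.8065)
= 1.3007 / 1.6129
= 0.8065
As percentage: 80.6%

80.6


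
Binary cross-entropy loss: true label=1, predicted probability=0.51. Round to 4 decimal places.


For y=1: Loss = -log(p)
= -log(0.51)
= -(-0.6733)
= 0.6733

0.6733


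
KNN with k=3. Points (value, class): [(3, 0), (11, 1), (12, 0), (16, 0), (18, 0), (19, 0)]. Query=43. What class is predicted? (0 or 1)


Distances from query 43:
Point 19 (class 0): distance = 24
Point 18 (class 0): distance = 25
Point 16 (class 0): distance = 27
K=3 nearest neighbors: classes = [0, 0, 0]
Votes for class 1: 0 / 3
Majority vote => class 0

0


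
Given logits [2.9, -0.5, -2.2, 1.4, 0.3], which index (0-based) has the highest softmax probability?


Softmax is a monotonic transformation, so it preserves the argmax.
We need to find the index of the maximum logit.
Index 0: 2.9
Index 1: -0.5
Index 2: -2.2
Index 3: 1.4
Index 4: 0.3
Maximum logit = 2.9 at index 0

0


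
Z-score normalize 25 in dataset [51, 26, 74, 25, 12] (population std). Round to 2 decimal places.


Mean = (51 + 26 + 74 + 25 + 12) / 5 = 37.6
Variance = sum((x_i - mean)^2) / n = 490.64
Std = sqrt(490.64) = 22.1504
Z = (x - mean) / std
= (25 - 37.6) / 22.1504
= -12.6 / 22.1504
= -0.57

-0.57


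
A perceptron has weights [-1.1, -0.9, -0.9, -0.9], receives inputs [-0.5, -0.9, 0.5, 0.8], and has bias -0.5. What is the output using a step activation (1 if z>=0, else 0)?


z = w . x + b
= -1.1*-0.5 + -0.9*-0.9 + -0.9*0.5 + -0.9*0.8 + -0.5
= 0.55 + 0.81 + -0.45 + -0.72 + -0.5
= 0.19 + -0.5
= -0.31
Since z = -0.31 < 0, output = 0

0


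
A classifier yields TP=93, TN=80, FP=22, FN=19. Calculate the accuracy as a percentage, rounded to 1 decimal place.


Accuracy = (TP + TN) / (TP + TN + FP + FN) * 100
= (93 + 80) / (93 + 80 + 22 + 19)
= 173 / 214
= 0.8084
= 80.8%

80.8


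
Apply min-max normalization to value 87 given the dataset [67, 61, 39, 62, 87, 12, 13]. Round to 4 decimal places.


Min = 12, Max = 87
Range = 87 - 12 = 75
Scaled = (x - min) / (max - min)
= (87 - 12) / 75
= 75 / 75
= 1.0000

1.0000


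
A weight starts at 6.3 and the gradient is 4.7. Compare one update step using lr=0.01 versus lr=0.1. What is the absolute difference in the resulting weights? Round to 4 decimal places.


With lr=0.01: w_new = 6.3 - 0.01 * 4.7 = 6.253
With lr=0.1: w_new = 6.3 - 0.1 * 4.7 = 5.83
Absolute difference = |6.253 - 5.83|
= 0.4230

0.4230


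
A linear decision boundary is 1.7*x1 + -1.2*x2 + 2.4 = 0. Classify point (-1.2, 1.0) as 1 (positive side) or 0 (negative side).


Compute 1.7 * -1.2 + -1.2 * 1.0 + 2.4
= -2.04 + -1.2 + 2.4
= -0.84
Since -0.84 < 0, the point is on the negative side.

0


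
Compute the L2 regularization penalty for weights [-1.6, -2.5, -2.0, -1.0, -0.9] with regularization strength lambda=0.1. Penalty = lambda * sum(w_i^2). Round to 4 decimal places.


Squaring each weight:
(-1.6)^2 = 2.56
(-2.5)^2 = 6.25
(-2.0)^2 = 4.0
(-1.0)^2 = 1.0
(-0.9)^2 = 0.81
Sum of squares = 14.62
Penalty = 0.1 * 14.62 = 1.4620

1.4620


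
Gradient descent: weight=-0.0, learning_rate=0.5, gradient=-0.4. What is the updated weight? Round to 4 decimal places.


w_new = w_old - lr * gradient
= -0.0 - 0.5 * -0.4
= -0.0 - (-0.2)
= 0.2000

0.2000


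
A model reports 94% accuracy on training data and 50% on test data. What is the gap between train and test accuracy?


Gap = train_accuracy - test_accuracy
= 94 - 50
= 44%
This large gap strongly indicates overfitting.

44


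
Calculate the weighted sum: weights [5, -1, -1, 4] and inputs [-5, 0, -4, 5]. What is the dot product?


Element-wise products:
5 * -5 = -25
-1 * 0 = 0
-1 * -4 = 4
4 * 5 = 20
Sum = -25 + 0 + 4 + 20
= -1

-1


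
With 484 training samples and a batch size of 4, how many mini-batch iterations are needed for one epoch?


Iterations per epoch = dataset_size / batch_size
= 484 / 4
= 121

121


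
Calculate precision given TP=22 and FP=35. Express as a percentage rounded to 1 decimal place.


Precision = TP / (TP + FP) * 100
= 22 / (22 + 35)
= 22 / 57
= 0.386
= 38.6%

38.6


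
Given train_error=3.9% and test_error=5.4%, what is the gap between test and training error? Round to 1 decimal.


Generalization gap = test_error - train_error
= 5.4 - 3.9
= 1.5%
A small gap suggests good generalization.

1.5


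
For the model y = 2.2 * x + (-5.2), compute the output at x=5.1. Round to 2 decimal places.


y = 2.2 * 5.1 + (-5.2)
= 11.22 + (-5.2)
= 6.02

6.02


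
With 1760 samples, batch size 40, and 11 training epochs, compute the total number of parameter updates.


Iterations per epoch = 1760 / 40 = 44
Total updates = iterations_per_epoch * epochs
= 44 * 11
= 484

484


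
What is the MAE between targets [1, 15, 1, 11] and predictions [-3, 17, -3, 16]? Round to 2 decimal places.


Absolute errors: [4, 2, 4, 5]
Sum of absolute errors = 15
MAE = 15 / 4 = 3.75

3.75


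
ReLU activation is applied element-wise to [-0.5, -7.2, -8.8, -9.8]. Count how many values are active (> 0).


ReLU(x) = max(0, x) for each element:
ReLU(-0.5) = 0
ReLU(-7.2) = 0
ReLU(-8.8) = 0
ReLU(-9.8) = 0
Active neurons (>0): 0

0


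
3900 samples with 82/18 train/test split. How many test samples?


Train samples = 3900 * 82% = 3198
Test samples = 3900 - 3198
= 702

702


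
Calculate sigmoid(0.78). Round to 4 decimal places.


sigmoid(z) = 1 / (1 + exp(-z))
exp(-(0.78)) = exp(-0.78) = 0.4584
1 + 0.4584 = 1.4584
1 / 1.4584 = 0.6857

0.6857


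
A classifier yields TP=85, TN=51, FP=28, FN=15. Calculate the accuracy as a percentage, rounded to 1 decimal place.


Accuracy = (TP + TN) / (TP + TN + FP + FN) * 100
= (85 + 51) / (85 + 51 + 28 + 15)
= 136 / 179
= 0.7598
= 76.0%

76.0


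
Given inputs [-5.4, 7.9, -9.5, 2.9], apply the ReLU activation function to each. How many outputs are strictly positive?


ReLU(x) = max(0, x) for each element:
ReLU(-5.4) = 0
ReLU(7.9) = 7.9
ReLU(-9.5) = 0
ReLU(2.9) = 2.9
Active neurons (>0): 2

2


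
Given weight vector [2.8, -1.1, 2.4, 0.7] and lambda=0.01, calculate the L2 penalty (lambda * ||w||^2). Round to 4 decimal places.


Squaring each weight:
2.8^2 = 7.84
(-1.1)^2 = 1.21
2.4^2 = 5.76
0.7^2 = 0.49
Sum of squares = 15.3
Penalty = 0.01 * 15.3 = 0.1530

0.1530


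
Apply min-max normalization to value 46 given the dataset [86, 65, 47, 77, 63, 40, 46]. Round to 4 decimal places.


Min = 40, Max = 86
Range = 86 - 40 = 46
Scaled = (x - min) / (max - min)
= (46 - 40) / 46
= 6 / 46
= 0.1304

0.1304


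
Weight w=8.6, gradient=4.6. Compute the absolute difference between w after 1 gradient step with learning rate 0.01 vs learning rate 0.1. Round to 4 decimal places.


With lr=0.01: w_new = 8.6 - 0.01 * 4.6 = 8.554
With lr=0.1: w_new = 8.6 - 0.1 * 4.6 = 8.14
Absolute difference = |8.554 - 8.14|
= 0.4140

0.4140


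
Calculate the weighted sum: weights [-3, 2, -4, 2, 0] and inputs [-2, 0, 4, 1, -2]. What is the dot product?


Element-wise products:
-3 * -2 = 6
2 * 0 = 0
-4 * 4 = -16
2 * 1 = 2
0 * -2 = 0
Sum = 6 + 0 + -16 + 2 + 0
= -8

-8


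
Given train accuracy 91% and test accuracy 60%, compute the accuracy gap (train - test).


Gap = train_accuracy - test_accuracy
= 91 - 60
= 31%
This large gap strongly indicates overfitting.

31


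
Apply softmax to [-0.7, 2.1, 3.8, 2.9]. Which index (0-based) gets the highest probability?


Softmax is a monotonic transformation, so it preserves the argmax.
We need to find the index of the maximum logit.
Index 0: -0.7
Index 1: 2.1
Index 2: 3.8
Index 3: 2.9
Maximum logit = 3.8 at index 2

2
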